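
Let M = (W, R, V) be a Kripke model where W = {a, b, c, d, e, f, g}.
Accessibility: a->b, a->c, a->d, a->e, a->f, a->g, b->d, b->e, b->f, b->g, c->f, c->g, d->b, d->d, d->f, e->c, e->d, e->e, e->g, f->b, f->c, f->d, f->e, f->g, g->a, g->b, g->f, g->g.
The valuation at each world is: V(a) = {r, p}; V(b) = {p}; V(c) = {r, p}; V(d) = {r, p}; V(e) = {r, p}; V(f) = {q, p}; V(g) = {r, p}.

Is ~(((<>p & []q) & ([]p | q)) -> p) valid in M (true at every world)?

No

Let φ = ~(((<>p & []q) & ([]p | q)) -> p). Evaluate φ at each world:
  a (successors {b, c, d, e, f, g}): φ is false.
  b (successors {d, e, f, g}): φ is false.
  c (successors {f, g}): φ is false.
  d (successors {b, d, f}): φ is false.
  e (successors {c, d, e, g}): φ is false.
  f (successors {b, c, d, e, g}): φ is false.
  g (successors {a, b, f, g}): φ is false.
Detail at a (counterexample):
  At a: ((<>p & []q) & ([]p | q)) -> p is true, so ~(((<>p & []q) & ([]p | q)) -> p) is false.
    At a: (<>p & []q) & ([]p | q) is false, p is true, so ((<>p & []q) & ([]p | q)) -> p is true.
      At a: <>p & []q is false, []p | q is true, so (<>p & []q) & ([]p | q) is false.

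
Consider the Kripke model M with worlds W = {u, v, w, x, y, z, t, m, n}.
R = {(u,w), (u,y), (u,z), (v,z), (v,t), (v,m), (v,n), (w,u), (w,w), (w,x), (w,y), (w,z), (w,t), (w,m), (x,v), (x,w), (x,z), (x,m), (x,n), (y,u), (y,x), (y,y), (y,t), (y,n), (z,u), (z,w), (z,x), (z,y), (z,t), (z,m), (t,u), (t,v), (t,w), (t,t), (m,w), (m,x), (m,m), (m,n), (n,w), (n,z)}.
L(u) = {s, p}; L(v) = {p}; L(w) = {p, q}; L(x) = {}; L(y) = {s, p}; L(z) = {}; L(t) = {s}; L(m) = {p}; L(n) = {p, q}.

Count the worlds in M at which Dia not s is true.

Recall that Dia ψ holds at a world iff ψ holds at some accessible world.
Let φ = Dia not s. Evaluate φ at each world:
  u (successors {w, y, z}): φ is true.
  v (successors {z, t, m, n}): φ is true.
  w (successors {u, w, x, y, z, t, m}): φ is true.
  x (successors {v, w, z, m, n}): φ is true.
  y (successors {u, x, y, t, n}): φ is true.
  z (successors {u, w, x, y, t, m}): φ is true.
  t (successors {u, v, w, t}): φ is true.
  m (successors {w, x, m, n}): φ is true.
  n (successors {w, z}): φ is true.
For instance, at x:
  At x: Dia not s requires not s at some successor in {v, w, z, m, n}.
    not s holds at v, so Dia not s is true at x.
Satisfying worlds: {u, v, w, x, y, z, t, m, n}

9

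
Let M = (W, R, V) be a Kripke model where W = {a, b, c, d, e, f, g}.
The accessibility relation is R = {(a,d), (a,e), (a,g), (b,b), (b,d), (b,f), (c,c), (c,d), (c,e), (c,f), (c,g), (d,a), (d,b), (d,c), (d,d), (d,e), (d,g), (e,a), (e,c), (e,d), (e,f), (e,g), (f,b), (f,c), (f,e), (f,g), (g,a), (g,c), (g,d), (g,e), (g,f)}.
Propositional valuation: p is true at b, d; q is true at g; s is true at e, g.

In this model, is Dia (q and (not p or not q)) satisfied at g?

Recall that Dia ψ holds at a world iff ψ holds at some accessible world.
At g: Dia (q and (not p or not q)) requires q and (not p or not q) at some successor in {a, c, d, e, f}.
  At a: q and (not p or not q) is false.
  At c: q and (not p or not q) is false.
  At d: q and (not p or not q) is false.
  At e: q and (not p or not q) is false.
  At f: q and (not p or not q) is false.
So Dia (q and (not p or not q)) is false at g.

No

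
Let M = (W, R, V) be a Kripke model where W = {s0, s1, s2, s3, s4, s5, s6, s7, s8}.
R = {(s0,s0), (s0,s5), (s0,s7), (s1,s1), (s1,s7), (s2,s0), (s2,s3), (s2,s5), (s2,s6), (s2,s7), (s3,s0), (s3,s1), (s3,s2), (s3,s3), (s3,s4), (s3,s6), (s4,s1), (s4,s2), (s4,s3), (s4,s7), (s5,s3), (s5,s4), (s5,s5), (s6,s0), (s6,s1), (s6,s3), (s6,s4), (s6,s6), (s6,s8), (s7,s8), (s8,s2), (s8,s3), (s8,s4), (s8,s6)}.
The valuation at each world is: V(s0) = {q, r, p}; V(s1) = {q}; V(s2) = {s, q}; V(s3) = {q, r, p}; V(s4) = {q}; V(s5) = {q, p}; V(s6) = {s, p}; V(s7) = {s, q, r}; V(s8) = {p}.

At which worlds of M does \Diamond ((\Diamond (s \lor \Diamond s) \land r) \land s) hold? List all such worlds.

Let φ = \Diamond ((\Diamond (s \lor \Diamond s) \land r) \land s). Evaluate φ at each world:
  s0 (successors {s0, s5, s7}): φ is true.
  s1 (successors {s1, s7}): φ is true.
  s2 (successors {s0, s3, s5, s6, s7}): φ is true.
  s3 (successors {s0, s1, s2, s3, s4, s6}): φ is false.
  s4 (successors {s1, s2, s3, s7}): φ is true.
  s5 (successors {s3, s4, s5}): φ is false.
  s6 (successors {s0, s1, s3, s4, s6, s8}): φ is false.
  s7 (successors {s8}): φ is false.
  s8 (successors {s2, s3, s4, s6}): φ is false.
For instance, at s8:
  At s8: \Diamond ((\Diamond (s \lor \Diamond s) \land r) \land s) requires (\Diamond (s \lor \Diamond s) \land r) \land s at some successor in {s2, s3, s4, s6}.
    At s2: (\Diamond (s \lor \Diamond s) \land r) \land s is false.
    At s3: (\Diamond (s \lor \Diamond s) \land r) \land s is false.
    At s4: (\Diamond (s \lor \Diamond s) \land r) \land s is false.
    At s6: (\Diamond (s \lor \Diamond s) \land r) \land s is false.
  So \Diamond ((\Diamond (s \lor \Diamond s) \land r) \land s) is false at s8.
Satisfying worlds: {s0, s1, s2, s4}

s0, s1, s2, s4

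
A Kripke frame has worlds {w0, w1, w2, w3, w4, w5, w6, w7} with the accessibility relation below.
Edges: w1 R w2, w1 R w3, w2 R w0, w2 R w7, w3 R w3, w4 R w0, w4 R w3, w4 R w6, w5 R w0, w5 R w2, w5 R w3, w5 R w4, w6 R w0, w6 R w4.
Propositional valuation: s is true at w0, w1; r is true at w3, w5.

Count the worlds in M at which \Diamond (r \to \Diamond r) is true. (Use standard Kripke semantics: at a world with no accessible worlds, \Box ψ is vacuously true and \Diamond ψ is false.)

Let φ = \Diamond (r \to \Diamond r). Evaluate φ at each world:
  w0 (successors ∅): φ is false.
  w1 (successors {w2, w3}): φ is true.
  w2 (successors {w0, w7}): φ is true.
  w3 (successors {w3}): φ is true.
  w4 (successors {w0, w3, w6}): φ is true.
  w5 (successors {w0, w2, w3, w4}): φ is true.
  w6 (successors {w0, w4}): φ is true.
  w7 (successors ∅): φ is false.
For instance, at w2:
  At w2: \Diamond (r \to \Diamond r) requires r \to \Diamond r at some successor in {w0, w7}.
    r \to \Diamond r holds at w0, so \Diamond (r \to \Diamond r) is true at w2.
      At w0: r is false, \Diamond r is false, so r \to \Diamond r is true.
Satisfying worlds: {w1, w2, w3, w4, w5, w6}

6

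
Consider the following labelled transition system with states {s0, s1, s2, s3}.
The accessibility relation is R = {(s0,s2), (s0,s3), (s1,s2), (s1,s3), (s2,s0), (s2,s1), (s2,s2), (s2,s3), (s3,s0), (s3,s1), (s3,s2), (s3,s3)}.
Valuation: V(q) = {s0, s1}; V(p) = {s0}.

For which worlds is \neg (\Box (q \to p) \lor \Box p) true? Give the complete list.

Let φ = \neg (\Box (q \to p) \lor \Box p). Evaluate φ at each world:
  s0 (successors {s2, s3}): φ is false.
  s1 (successors {s2, s3}): φ is false.
  s2 (successors {s0, s1, s2, s3}): φ is true.
  s3 (successors {s0, s1, s2, s3}): φ is true.
For instance, at s2:
  At s2: \Box (q \to p) \lor \Box p is false, so \neg (\Box (q \to p) \lor \Box p) is true.
    At s2: \Box (q \to p) is false, \Box p is false, so \Box (q \to p) \lor \Box p is false.
      At s2: \Box (q \to p) requires q \to p at every successor {s0, s1, s2, s3}.
        q \to p fails at s1, so \Box (q \to p) is false at s2.
      At s2: \Box p requires p at every successor {s0, s1, s2, s3}.
        p fails at s1, so \Box p is false at s2.
Satisfying worlds: {s2, s3}

s2, s3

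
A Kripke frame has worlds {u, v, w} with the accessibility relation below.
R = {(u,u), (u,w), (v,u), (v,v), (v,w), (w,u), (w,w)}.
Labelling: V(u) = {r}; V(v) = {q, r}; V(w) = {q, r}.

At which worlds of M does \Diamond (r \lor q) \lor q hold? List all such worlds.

u, v, w

Let φ = \Diamond (r \lor q) \lor q. Evaluate φ at each world:
  u (successors {u, w}): φ is true.
  v (successors {u, v, w}): φ is true.
  w (successors {u, w}): φ is true.
For instance, at u:
  At u: \Diamond (r \lor q) is true, q is false, so \Diamond (r \lor q) \lor q is true.
    At u: \Diamond (r \lor q) requires r \lor q at some successor in {u, w}.
      r \lor q holds at u, so \Diamond (r \lor q) is true at u.
Satisfying worlds: {u, v, w}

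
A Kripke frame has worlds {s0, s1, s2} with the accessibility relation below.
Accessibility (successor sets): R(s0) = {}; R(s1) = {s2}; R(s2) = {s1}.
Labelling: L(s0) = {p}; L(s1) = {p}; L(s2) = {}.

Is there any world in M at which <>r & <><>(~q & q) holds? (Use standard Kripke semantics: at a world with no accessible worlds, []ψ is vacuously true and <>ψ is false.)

No

Recall that <>ψ holds at a world iff ψ holds at some accessible world.
Let φ = <>r & <><>(~q & q). Evaluate φ at each world:
  s0 (successors ∅): φ is false.
  s1 (successors {s2}): φ is false.
  s2 (successors {s1}): φ is false.
For instance, at s2:
  At s2: <>r is false, <><>(~q & q) is false, so <>r & <><>(~q & q) is false.
    At s2: <>r requires r at some successor in {s1}.
      At s1: r is false.
    So <>r is false at s2.
    At s2: <><>(~q & q) requires <>(~q & q) at some successor in {s1}.
      At s1: <>(~q & q) is false.
    So <><>(~q & q) is false at s2.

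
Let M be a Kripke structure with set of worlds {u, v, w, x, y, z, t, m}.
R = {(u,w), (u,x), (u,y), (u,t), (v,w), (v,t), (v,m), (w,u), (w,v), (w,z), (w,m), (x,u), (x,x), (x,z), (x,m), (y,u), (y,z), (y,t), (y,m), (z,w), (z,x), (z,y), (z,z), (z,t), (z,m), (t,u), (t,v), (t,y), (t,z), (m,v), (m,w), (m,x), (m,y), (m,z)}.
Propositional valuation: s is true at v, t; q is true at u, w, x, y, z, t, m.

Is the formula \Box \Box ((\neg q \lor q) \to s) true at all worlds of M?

Let φ = \Box \Box ((\neg q \lor q) \to s). Evaluate φ at each world:
  u (successors {w, x, y, t}): φ is false.
  v (successors {w, t, m}): φ is false.
  w (successors {u, v, z, m}): φ is false.
  x (successors {u, x, z, m}): φ is false.
  y (successors {u, z, t, m}): φ is false.
  z (successors {w, x, y, z, t, m}): φ is false.
  t (successors {u, v, y, z}): φ is false.
  m (successors {v, w, x, y, z}): φ is false.
Detail at u (counterexample):
  At u: \Box \Box ((\neg q \lor q) \to s) requires \Box ((\neg q \lor q) \to s) at every successor {w, x, y, t}.
    \Box ((\neg q \lor q) \to s) fails at w, so \Box \Box ((\neg q \lor q) \to s) is false at u.
      At w: \Box ((\neg q \lor q) \to s) requires (\neg q \lor q) \to s at every successor {u, v, z, m}.
        (\neg q \lor q) \to s fails at u, so \Box ((\neg q \lor q) \to s) is false at w.

No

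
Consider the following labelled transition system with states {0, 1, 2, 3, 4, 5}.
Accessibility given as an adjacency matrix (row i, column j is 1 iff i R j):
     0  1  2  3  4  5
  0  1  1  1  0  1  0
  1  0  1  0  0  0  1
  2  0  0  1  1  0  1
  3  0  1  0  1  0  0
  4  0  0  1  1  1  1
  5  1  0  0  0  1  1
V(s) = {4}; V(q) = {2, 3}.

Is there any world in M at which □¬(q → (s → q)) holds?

Let φ = □¬(q → (s → q)). Evaluate φ at each world:
  0 (successors {0, 1, 2, 4}): φ is false.
  1 (successors {1, 5}): φ is false.
  2 (successors {2, 3, 5}): φ is false.
  3 (successors {1, 3}): φ is false.
  4 (successors {2, 3, 4, 5}): φ is false.
  5 (successors {0, 4, 5}): φ is false.
For instance, at 0:
  At 0: □¬(q → (s → q)) requires ¬(q → (s → q)) at every successor {0, 1, 2, 4}.
    ¬(q → (s → q)) fails at 0, so □¬(q → (s → q)) is false at 0.

No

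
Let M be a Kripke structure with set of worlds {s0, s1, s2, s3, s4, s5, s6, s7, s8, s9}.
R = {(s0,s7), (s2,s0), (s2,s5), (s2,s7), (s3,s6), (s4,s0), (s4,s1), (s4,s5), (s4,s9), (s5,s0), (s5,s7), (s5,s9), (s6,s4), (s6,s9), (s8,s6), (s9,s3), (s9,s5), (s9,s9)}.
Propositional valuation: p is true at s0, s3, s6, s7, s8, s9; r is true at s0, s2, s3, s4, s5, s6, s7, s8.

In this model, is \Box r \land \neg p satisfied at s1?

At s1: \Box r is true, \neg p is true, so \Box r \land \neg p is true.
  At s1: no accessible worlds, so \Box r holds vacuously.

Yes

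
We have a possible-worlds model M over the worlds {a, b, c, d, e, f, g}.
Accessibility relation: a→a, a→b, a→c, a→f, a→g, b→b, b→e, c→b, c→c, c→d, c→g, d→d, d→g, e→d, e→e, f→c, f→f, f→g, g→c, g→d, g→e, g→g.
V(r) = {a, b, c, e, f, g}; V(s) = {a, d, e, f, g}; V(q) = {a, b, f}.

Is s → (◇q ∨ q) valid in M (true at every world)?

No

Recall that ◇ψ holds at a world iff ψ holds at some accessible world.
Let φ = s → (◇q ∨ q). Evaluate φ at each world:
  a (successors {a, b, c, f, g}): φ is true.
  b (successors {b, e}): φ is true.
  c (successors {b, c, d, g}): φ is true.
  d (successors {d, g}): φ is false.
  e (successors {d, e}): φ is false.
  f (successors {c, f, g}): φ is true.
  g (successors {c, d, e, g}): φ is false.
Detail at d (counterexample):
  At d: s is true, ◇q ∨ q is false, so s → (◇q ∨ q) is false.
    At d: ◇q is false, q is false, so ◇q ∨ q is false.
      At d: ◇q requires q at some successor in {d, g}.
        At d: q is false.
        At g: q is false.
      So ◇q is false at d.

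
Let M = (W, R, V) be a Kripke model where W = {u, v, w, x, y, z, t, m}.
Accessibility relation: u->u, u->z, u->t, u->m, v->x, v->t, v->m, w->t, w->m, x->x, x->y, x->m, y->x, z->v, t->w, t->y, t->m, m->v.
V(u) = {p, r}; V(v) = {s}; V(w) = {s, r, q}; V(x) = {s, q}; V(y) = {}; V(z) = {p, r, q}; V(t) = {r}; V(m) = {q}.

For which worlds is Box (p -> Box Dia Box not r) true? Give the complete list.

Recall that Box ψ holds at a world iff ψ holds at every accessible world, and Dia ψ holds iff ψ holds at some accessible world.
Let φ = Box (p -> Box Dia Box not r). Evaluate φ at each world:
  u (successors {u, z, t, m}): φ is false.
  v (successors {x, t, m}): φ is true.
  w (successors {t, m}): φ is true.
  x (successors {x, y, m}): φ is true.
  y (successors {x}): φ is true.
  z (successors {v}): φ is true.
  t (successors {w, y, m}): φ is true.
  m (successors {v}): φ is true.
For instance, at x:
  At x: Box (p -> Box Dia Box not r) requires p -> Box Dia Box not r at every successor {x, y, m}.
      At x: p is false, Box Dia Box not r is false, so p -> Box Dia Box not r is true.
      At y: p is false, Box Dia Box not r is true, so p -> Box Dia Box not r is true.
      At m: p is false, Box Dia Box not r is true, so p -> Box Dia Box not r is true.
  So Box (p -> Box Dia Box not r) is true at x.
Satisfying worlds: {v, w, x, y, z, t, m}

v, w, x, y, z, t, m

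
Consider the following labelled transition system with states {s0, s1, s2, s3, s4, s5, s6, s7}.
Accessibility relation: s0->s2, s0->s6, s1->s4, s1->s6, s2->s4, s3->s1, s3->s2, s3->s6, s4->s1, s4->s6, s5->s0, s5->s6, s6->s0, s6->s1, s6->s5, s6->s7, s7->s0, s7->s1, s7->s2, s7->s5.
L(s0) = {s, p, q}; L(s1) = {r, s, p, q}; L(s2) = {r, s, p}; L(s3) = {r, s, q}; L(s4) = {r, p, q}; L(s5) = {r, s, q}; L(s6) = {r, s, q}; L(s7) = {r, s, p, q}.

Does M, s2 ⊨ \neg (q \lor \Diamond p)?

At s2: q \lor \Diamond p is true, so \neg (q \lor \Diamond p) is false.
  At s2: q is false, \Diamond p is true, so q \lor \Diamond p is true.
    At s2: \Diamond p requires p at some successor in {s4}.
      p holds at s4, so \Diamond p is true at s2.

No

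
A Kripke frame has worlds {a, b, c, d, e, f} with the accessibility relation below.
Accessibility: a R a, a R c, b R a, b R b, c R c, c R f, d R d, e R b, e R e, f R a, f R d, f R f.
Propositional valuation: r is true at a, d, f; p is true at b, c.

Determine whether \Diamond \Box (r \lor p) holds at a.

Yes

At a: \Diamond \Box (r \lor p) requires \Box (r \lor p) at some successor in {a, c}.
  \Box (r \lor p) holds at a, so \Diamond \Box (r \lor p) is true at a.
    At a: \Box (r \lor p) requires r \lor p at every successor {a, c}.
      At a: r \lor p is true.
      At c: r \lor p is true.
    So \Box (r \lor p) is true at a.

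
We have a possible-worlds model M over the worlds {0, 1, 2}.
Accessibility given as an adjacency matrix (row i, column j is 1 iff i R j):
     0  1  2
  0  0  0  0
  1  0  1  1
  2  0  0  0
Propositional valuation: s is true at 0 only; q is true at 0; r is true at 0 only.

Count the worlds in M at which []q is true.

Let φ = []q. Evaluate φ at each world:
  0 (successors ∅): φ is true.
  1 (successors {1, 2}): φ is false.
  2 (successors ∅): φ is true.
For instance, at 1:
  At 1: []q requires q at every successor {1, 2}.
    q fails at 1, so []q is false at 1.
Satisfying worlds: {0, 2}

2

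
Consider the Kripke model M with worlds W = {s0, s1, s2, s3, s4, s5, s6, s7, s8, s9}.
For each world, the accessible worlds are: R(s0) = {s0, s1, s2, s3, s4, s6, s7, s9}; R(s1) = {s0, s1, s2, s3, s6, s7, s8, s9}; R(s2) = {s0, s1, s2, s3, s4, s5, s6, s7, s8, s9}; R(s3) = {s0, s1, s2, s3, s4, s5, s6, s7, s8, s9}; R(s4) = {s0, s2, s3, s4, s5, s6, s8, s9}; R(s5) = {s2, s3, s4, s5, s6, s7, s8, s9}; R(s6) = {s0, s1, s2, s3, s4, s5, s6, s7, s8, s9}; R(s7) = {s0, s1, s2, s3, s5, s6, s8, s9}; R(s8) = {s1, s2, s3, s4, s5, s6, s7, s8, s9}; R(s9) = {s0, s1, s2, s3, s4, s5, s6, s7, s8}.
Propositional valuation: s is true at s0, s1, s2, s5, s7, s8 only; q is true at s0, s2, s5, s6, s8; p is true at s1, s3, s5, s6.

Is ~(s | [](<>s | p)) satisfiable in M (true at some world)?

No

Let φ = ~(s | [](<>s | p)). Evaluate φ at each world:
  s0 (successors {s0, s1, s2, s3, s4, s6, s7, s9}): φ is false.
  s1 (successors {s0, s1, s2, s3, s6, s7, s8, s9}): φ is false.
  s2 (successors {s0, s1, s2, s3, s4, s5, s6, s7, s8, s9}): φ is false.
  s3 (successors {s0, s1, s2, s3, s4, s5, s6, s7, s8, s9}): φ is false.
  s4 (successors {s0, s2, s3, s4, s5, s6, s8, s9}): φ is false.
  s5 (successors {s2, s3, s4, s5, s6, s7, s8, s9}): φ is false.
  s6 (successors {s0, s1, s2, s3, s4, s5, s6, s7, s8, s9}): φ is false.
  s7 (successors {s0, s1, s2, s3, s5, s6, s8, s9}): φ is false.
  s8 (successors {s1, s2, s3, s4, s5, s6, s7, s8, s9}): φ is false.
  s9 (successors {s0, s1, s2, s3, s4, s5, s6, s7, s8}): φ is false.
For instance, at s7:
  At s7: s | [](<>s | p) is true, so ~(s | [](<>s | p)) is false.
    At s7: s is true, [](<>s | p) is true, so s | [](<>s | p) is true.
      At s7: [](<>s | p) requires <>s | p at every successor {s0, s1, s2, s3, s5, s6, s8, s9}.
        At s0: <>s | p is true.
        At s1: <>s | p is true.
        At s2: <>s | p is true.
        At s3: <>s | p is true.
        At s5: <>s | p is true.
        At s6: <>s | p is true.
        At s8: <>s | p is true.
        At s9: <>s | p is true.
      So [](<>s | p) is true at s7.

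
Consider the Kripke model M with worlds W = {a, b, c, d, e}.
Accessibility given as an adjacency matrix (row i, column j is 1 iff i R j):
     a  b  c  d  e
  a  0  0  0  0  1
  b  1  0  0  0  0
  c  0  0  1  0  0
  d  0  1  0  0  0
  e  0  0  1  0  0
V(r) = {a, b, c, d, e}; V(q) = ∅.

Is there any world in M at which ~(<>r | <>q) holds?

Let φ = ~(<>r | <>q). Evaluate φ at each world:
  a (successors {e}): φ is false.
  b (successors {a}): φ is false.
  c (successors {c}): φ is false.
  d (successors {b}): φ is false.
  e (successors {c}): φ is false.
For instance, at d:
  At d: <>r | <>q is true, so ~(<>r | <>q) is false.
    At d: <>r is true, <>q is false, so <>r | <>q is true.
      At d: <>r requires r at some successor in {b}.
        r holds at b, so <>r is true at d.
      At d: <>q requires q at some successor in {b}.
        At b: q is false.
      So <>q is false at d.

No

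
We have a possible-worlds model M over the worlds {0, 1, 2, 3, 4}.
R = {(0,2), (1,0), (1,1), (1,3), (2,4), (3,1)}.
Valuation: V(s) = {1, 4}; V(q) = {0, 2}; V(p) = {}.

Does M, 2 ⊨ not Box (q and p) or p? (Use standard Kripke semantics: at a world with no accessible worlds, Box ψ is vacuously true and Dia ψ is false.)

Yes

At 2: not Box (q and p) is true, p is false, so not Box (q and p) or p is true.
  At 2: Box (q and p) is false, so not Box (q and p) is true.
    At 2: Box (q and p) requires q and p at every successor {4}.
      q and p fails at 4, so Box (q and p) is false at 2.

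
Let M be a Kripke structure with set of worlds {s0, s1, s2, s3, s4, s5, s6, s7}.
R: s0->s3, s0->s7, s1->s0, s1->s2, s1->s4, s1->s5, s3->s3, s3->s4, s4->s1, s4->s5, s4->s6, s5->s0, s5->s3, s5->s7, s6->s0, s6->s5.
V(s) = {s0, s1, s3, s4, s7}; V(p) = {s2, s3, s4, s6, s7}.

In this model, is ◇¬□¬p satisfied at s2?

No

Recall that □ψ holds at a world iff ψ holds at every accessible world, and ◇ψ holds iff ψ holds at some accessible world.
At s2: no accessible worlds, so ◇¬□¬p is false.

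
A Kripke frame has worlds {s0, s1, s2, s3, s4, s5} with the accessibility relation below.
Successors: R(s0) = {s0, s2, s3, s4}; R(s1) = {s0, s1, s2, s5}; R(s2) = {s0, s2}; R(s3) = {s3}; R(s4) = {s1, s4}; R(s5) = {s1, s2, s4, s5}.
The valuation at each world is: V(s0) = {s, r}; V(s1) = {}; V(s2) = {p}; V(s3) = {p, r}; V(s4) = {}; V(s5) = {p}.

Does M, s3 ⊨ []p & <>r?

Yes

At s3: []p is true, <>r is true, so []p & <>r is true.
  At s3: []p requires p at every successor {s3}.
    At s3: p is true.
  So []p is true at s3.
  At s3: <>r requires r at some successor in {s3}.
    r holds at s3, so <>r is true at s3.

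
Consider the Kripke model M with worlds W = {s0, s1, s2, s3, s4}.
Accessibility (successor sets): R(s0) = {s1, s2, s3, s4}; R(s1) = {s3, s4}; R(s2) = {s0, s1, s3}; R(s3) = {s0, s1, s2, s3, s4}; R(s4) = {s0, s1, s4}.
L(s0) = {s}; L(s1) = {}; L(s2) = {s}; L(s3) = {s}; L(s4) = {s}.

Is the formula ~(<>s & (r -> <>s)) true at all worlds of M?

No

Let φ = ~(<>s & (r -> <>s)). Evaluate φ at each world:
  s0 (successors {s1, s2, s3, s4}): φ is false.
  s1 (successors {s3, s4}): φ is false.
  s2 (successors {s0, s1, s3}): φ is false.
  s3 (successors {s0, s1, s2, s3, s4}): φ is false.
  s4 (successors {s0, s1, s4}): φ is false.
Detail at s0 (counterexample):
  At s0: <>s & (r -> <>s) is true, so ~(<>s & (r -> <>s)) is false.
    At s0: <>s is true, r -> <>s is true, so <>s & (r -> <>s) is true.
      At s0: <>s requires s at some successor in {s1, s2, s3, s4}.
        s holds at s2, so <>s is true at s0.
      At s0: r is false, <>s is true, so r -> <>s is true.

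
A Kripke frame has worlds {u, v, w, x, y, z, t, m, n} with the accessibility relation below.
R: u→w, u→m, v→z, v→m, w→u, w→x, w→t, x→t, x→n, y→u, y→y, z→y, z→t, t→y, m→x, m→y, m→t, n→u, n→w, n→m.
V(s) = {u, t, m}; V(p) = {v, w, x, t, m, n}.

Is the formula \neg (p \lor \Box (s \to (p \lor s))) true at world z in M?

No

Recall that \Box ψ holds at a world iff ψ holds at every accessible world, and \Diamond ψ holds iff ψ holds at some accessible world.
At z: p \lor \Box (s \to (p \lor s)) is true, so \neg (p \lor \Box (s \to (p \lor s))) is false.
  At z: p is false, \Box (s \to (p \lor s)) is true, so p \lor \Box (s \to (p \lor s)) is true.
    At z: \Box (s \to (p \lor s)) requires s \to (p \lor s) at every successor {y, t}.
      At y: s \to (p \lor s) is true.
      At t: s \to (p \lor s) is true.
    So \Box (s \to (p \lor s)) is true at z.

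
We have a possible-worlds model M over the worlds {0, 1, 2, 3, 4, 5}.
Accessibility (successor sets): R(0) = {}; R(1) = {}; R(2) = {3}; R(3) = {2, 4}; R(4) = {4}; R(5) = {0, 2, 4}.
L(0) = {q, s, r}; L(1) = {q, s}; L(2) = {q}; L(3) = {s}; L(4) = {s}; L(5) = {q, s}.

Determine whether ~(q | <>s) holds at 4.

No

At 4: q | <>s is true, so ~(q | <>s) is false.
  At 4: q is false, <>s is true, so q | <>s is true.
    At 4: <>s requires s at some successor in {4}.
      s holds at 4, so <>s is true at 4.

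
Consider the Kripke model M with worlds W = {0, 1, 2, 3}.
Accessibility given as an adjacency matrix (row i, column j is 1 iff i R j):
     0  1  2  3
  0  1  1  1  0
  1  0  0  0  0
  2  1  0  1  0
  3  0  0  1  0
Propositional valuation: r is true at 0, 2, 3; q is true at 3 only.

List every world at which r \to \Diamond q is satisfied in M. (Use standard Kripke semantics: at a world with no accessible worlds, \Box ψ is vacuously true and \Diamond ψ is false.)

1

Let φ = r \to \Diamond q. Evaluate φ at each world:
  0 (successors {0, 1, 2}): φ is false.
  1 (successors ∅): φ is true.
  2 (successors {0, 2}): φ is false.
  3 (successors {2}): φ is false.
For instance, at 0:
  At 0: r is true, \Diamond q is false, so r \to \Diamond q is false.
    At 0: \Diamond q requires q at some successor in {0, 1, 2}.
      At 0: q is false.
      At 1: q is false.
      At 2: q is false.
    So \Diamond q is false at 0.
Satisfying worlds: {1}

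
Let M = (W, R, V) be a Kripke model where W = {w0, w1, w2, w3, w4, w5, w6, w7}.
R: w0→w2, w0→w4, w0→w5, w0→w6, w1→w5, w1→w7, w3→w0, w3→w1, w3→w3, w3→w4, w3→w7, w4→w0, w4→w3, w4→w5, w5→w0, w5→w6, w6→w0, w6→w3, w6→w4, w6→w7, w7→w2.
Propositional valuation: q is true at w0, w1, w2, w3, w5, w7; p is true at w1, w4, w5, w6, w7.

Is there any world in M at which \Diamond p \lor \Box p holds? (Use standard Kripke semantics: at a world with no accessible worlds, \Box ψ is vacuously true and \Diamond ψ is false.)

Let φ = \Diamond p \lor \Box p. Evaluate φ at each world:
  w0 (successors {w2, w4, w5, w6}): φ is true.
  w1 (successors {w5, w7}): φ is true.
  w2 (successors ∅): φ is true.
  w3 (successors {w0, w1, w3, w4, w7}): φ is true.
  w4 (successors {w0, w3, w5}): φ is true.
  w5 (successors {w0, w6}): φ is true.
  w6 (successors {w0, w3, w4, w7}): φ is true.
  w7 (successors {w2}): φ is false.
Detail at w0 (witness):
  At w0: \Diamond p is true, \Box p is false, so \Diamond p \lor \Box p is true.
    At w0: \Diamond p requires p at some successor in {w2, w4, w5, w6}.
      p holds at w4, so \Diamond p is true at w0.
    At w0: \Box p requires p at every successor {w2, w4, w5, w6}.
      p fails at w2, so \Box p is false at w0.

Yes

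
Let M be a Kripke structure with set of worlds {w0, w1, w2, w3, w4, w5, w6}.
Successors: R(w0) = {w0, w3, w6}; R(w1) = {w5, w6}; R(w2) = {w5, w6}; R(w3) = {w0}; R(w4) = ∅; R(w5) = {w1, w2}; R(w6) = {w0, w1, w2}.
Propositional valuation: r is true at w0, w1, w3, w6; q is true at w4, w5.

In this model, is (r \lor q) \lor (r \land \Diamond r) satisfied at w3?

At w3: r \lor q is true, r \land \Diamond r is true, so (r \lor q) \lor (r \land \Diamond r) is true.
  At w3: r is true, \Diamond r is true, so r \land \Diamond r is true.
    At w3: \Diamond r requires r at some successor in {w0}.
      r holds at w0, so \Diamond r is true at w3.

Yes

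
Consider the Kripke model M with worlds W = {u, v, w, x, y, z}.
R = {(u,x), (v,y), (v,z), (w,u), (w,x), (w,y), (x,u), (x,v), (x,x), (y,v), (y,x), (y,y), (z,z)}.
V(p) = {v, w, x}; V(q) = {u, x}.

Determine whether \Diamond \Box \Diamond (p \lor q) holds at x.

At x: \Diamond \Box \Diamond (p \lor q) requires \Box \Diamond (p \lor q) at some successor in {u, v, x}.
  \Box \Diamond (p \lor q) holds at u, so \Diamond \Box \Diamond (p \lor q) is true at x.
    At u: \Box \Diamond (p \lor q) requires \Diamond (p \lor q) at every successor {x}.
      At x: \Diamond (p \lor q) is true.
    So \Box \Diamond (p \lor q) is true at u.

Yes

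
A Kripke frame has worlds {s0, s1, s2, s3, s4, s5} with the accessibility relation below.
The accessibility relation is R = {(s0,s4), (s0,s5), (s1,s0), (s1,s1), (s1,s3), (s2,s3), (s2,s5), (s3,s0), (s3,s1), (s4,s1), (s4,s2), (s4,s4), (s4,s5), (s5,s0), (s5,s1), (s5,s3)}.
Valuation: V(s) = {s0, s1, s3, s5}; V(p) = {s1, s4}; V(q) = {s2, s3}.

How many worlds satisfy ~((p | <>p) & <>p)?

Let φ = ~((p | <>p) & <>p). Evaluate φ at each world:
  s0 (successors {s4, s5}): φ is false.
  s1 (successors {s0, s1, s3}): φ is false.
  s2 (successors {s3, s5}): φ is true.
  s3 (successors {s0, s1}): φ is false.
  s4 (successors {s1, s2, s4, s5}): φ is false.
  s5 (successors {s0, s1, s3}): φ is false.
For instance, at s3:
  At s3: (p | <>p) & <>p is true, so ~((p | <>p) & <>p) is false.
    At s3: p | <>p is true, <>p is true, so (p | <>p) & <>p is true.
      At s3: p is false, <>p is true, so p | <>p is true.
      At s3: <>p requires p at some successor in {s0, s1}.
        p holds at s1, so <>p is true at s3.
Satisfying worlds: {s2}

1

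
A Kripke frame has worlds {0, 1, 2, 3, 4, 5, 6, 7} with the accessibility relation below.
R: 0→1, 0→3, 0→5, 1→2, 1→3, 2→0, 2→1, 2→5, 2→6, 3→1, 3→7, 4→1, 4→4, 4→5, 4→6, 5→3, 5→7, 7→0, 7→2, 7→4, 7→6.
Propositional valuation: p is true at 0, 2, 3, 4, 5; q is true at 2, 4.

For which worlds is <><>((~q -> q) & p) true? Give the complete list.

0, 2, 3, 4, 5, 7

Let φ = <><>((~q -> q) & p). Evaluate φ at each world:
  0 (successors {1, 3, 5}): φ is true.
  1 (successors {2, 3}): φ is false.
  2 (successors {0, 1, 5, 6}): φ is true.
  3 (successors {1, 7}): φ is true.
  4 (successors {1, 4, 5, 6}): φ is true.
  5 (successors {3, 7}): φ is true.
  6 (successors ∅): φ is false.
  7 (successors {0, 2, 4, 6}): φ is true.
For instance, at 3:
  At 3: <><>((~q -> q) & p) requires <>((~q -> q) & p) at some successor in {1, 7}.
    <>((~q -> q) & p) holds at 1, so <><>((~q -> q) & p) is true at 3.
      At 1: <>((~q -> q) & p) requires (~q -> q) & p at some successor in {2, 3}.
        (~q -> q) & p holds at 2, so <>((~q -> q) & p) is true at 1.
Satisfying worlds: {0, 2, 3, 4, 5, 7}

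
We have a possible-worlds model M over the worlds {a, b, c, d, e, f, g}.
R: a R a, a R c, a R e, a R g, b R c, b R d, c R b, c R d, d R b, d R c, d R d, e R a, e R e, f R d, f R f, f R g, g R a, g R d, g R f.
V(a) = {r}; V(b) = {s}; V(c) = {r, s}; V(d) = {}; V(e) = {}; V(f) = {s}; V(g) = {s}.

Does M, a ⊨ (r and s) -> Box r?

At a: r and s is false, Box r is false, so (r and s) -> Box r is true.
  At a: Box r requires r at every successor {a, c, e, g}.
    r fails at e, so Box r is false at a.

Yes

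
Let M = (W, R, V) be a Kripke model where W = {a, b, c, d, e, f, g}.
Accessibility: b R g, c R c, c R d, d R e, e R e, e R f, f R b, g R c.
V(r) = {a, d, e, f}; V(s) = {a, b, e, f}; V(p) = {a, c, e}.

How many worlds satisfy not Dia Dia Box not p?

5

Let φ = not Dia Dia Box not p. Evaluate φ at each world:
  a (successors ∅): φ is true.
  b (successors {g}): φ is true.
  c (successors {c, d}): φ is true.
  d (successors {e}): φ is false.
  e (successors {e, f}): φ is false.
  f (successors {b}): φ is true.
  g (successors {c}): φ is true.
For instance, at d:
  At d: Dia Dia Box not p is true, so not Dia Dia Box not p is false.
    At d: Dia Dia Box not p requires Dia Box not p at some successor in {e}.
      Dia Box not p holds at e, so Dia Dia Box not p is true at d.
Satisfying worlds: {a, b, c, f, g}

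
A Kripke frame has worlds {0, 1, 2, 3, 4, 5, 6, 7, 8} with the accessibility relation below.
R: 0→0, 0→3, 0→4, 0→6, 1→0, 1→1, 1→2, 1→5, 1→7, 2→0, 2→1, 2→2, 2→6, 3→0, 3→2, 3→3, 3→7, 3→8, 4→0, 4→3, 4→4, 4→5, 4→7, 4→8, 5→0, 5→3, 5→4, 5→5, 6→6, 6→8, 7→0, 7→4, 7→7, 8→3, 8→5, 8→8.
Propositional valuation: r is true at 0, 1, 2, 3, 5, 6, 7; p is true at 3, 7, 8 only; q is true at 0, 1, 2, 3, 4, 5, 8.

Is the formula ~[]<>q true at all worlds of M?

No

Recall that []ψ holds at a world iff ψ holds at every accessible world, and <>ψ holds iff ψ holds at some accessible world.
Let φ = ~[]<>q. Evaluate φ at each world:
  0 (successors {0, 3, 4, 6}): φ is false.
  1 (successors {0, 1, 2, 5, 7}): φ is false.
  2 (successors {0, 1, 2, 6}): φ is false.
  3 (successors {0, 2, 3, 7, 8}): φ is false.
  4 (successors {0, 3, 4, 5, 7, 8}): φ is false.
  5 (successors {0, 3, 4, 5}): φ is false.
  6 (successors {6, 8}): φ is false.
  7 (successors {0, 4, 7}): φ is false.
  8 (successors {3, 5, 8}): φ is false.
Detail at 0 (counterexample):
  At 0: []<>q is true, so ~[]<>q is false.
    At 0: []<>q requires <>q at every successor {0, 3, 4, 6}.
      At 0: <>q is true.
      At 3: <>q is true.
      At 4: <>q is true.
      At 6: <>q is true.
    So []<>q is true at 0.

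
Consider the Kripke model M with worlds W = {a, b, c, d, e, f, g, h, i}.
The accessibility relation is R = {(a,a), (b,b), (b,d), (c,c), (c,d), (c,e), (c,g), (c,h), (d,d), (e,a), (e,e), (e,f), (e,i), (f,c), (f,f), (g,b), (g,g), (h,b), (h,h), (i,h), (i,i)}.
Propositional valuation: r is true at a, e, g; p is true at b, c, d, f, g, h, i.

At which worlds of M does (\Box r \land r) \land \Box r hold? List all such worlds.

a

Let φ = (\Box r \land r) \land \Box r. Evaluate φ at each world:
  a (successors {a}): φ is true.
  b (successors {b, d}): φ is false.
  c (successors {c, d, e, g, h}): φ is false.
  d (successors {d}): φ is false.
  e (successors {a, e, f, i}): φ is false.
  f (successors {c, f}): φ is false.
  g (successors {b, g}): φ is false.
  h (successors {b, h}): φ is false.
  i (successors {h, i}): φ is false.
For instance, at c:
  At c: \Box r \land r is false, \Box r is false, so (\Box r \land r) \land \Box r is false.
    At c: \Box r is false, r is false, so \Box r \land r is false.
      At c: \Box r requires r at every successor {c, d, e, g, h}.
        r fails at c, so \Box r is false at c.
    At c: \Box r requires r at every successor {c, d, e, g, h}.
      r fails at c, so \Box r is false at c.
Satisfying worlds: {a}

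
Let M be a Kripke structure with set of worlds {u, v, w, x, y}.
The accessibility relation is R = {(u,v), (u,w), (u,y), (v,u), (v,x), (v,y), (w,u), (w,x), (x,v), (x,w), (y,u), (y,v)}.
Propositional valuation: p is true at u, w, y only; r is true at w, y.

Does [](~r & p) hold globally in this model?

Let φ = [](~r & p). Evaluate φ at each world:
  u (successors {v, w, y}): φ is false.
  v (successors {u, x, y}): φ is false.
  w (successors {u, x}): φ is false.
  x (successors {v, w}): φ is false.
  y (successors {u, v}): φ is false.
Detail at u (counterexample):
  At u: [](~r & p) requires ~r & p at every successor {v, w, y}.
    ~r & p fails at v, so [](~r & p) is false at u.

No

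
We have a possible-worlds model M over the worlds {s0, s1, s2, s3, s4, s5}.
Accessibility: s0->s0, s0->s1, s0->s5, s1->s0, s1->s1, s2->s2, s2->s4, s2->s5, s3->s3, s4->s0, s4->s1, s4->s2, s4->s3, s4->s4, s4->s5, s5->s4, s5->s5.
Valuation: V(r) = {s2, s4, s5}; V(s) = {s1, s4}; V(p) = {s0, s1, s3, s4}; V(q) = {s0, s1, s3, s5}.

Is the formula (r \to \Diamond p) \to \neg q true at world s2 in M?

Yes

At s2: r \to \Diamond p is true, \neg q is true, so (r \to \Diamond p) \to \neg q is true.
  At s2: r is true, \Diamond p is true, so r \to \Diamond p is true.
    At s2: \Diamond p requires p at some successor in {s2, s4, s5}.
      p holds at s4, so \Diamond p is true at s2.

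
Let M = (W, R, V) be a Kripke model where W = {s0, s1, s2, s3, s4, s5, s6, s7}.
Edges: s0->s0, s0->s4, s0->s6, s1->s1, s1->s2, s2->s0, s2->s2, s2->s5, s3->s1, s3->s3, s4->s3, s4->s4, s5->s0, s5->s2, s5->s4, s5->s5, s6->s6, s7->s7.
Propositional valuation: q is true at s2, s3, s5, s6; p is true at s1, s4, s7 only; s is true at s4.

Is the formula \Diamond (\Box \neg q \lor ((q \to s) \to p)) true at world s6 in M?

Recall that \Box ψ holds at a world iff ψ holds at every accessible world, and \Diamond ψ holds iff ψ holds at some accessible world.
At s6: \Diamond (\Box \neg q \lor ((q \to s) \to p)) requires \Box \neg q \lor ((q \to s) \to p) at some successor in {s6}.
  \Box \neg q \lor ((q \to s) \to p) holds at s6, so \Diamond (\Box \neg q \lor ((q \to s) \to p)) is true at s6.
    At s6: \Box \neg q is false, (q \to s) \to p is true, so \Box \neg q \lor ((q \to s) \to p) is true.
      At s6: \Box \neg q requires \neg q at every successor {s6}.
        \neg q fails at s6, so \Box \neg q is false at s6.

Yes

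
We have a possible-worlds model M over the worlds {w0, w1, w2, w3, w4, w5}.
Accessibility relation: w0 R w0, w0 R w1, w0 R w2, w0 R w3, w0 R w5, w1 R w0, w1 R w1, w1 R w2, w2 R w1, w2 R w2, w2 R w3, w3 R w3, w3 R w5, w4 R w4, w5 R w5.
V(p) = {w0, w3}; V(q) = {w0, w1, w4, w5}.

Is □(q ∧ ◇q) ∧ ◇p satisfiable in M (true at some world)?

Let φ = □(q ∧ ◇q) ∧ ◇p. Evaluate φ at each world:
  w0 (successors {w0, w1, w2, w3, w5}): φ is false.
  w1 (successors {w0, w1, w2}): φ is false.
  w2 (successors {w1, w2, w3}): φ is false.
  w3 (successors {w3, w5}): φ is false.
  w4 (successors {w4}): φ is false.
  w5 (successors {w5}): φ is false.
For instance, at w2:
  At w2: □(q ∧ ◇q) is false, ◇p is true, so □(q ∧ ◇q) ∧ ◇p is false.
    At w2: □(q ∧ ◇q) requires q ∧ ◇q at every successor {w1, w2, w3}.
      q ∧ ◇q fails at w2, so □(q ∧ ◇q) is false at w2.
    At w2: ◇p requires p at some successor in {w1, w2, w3}.
      p holds at w3, so ◇p is true at w2.

No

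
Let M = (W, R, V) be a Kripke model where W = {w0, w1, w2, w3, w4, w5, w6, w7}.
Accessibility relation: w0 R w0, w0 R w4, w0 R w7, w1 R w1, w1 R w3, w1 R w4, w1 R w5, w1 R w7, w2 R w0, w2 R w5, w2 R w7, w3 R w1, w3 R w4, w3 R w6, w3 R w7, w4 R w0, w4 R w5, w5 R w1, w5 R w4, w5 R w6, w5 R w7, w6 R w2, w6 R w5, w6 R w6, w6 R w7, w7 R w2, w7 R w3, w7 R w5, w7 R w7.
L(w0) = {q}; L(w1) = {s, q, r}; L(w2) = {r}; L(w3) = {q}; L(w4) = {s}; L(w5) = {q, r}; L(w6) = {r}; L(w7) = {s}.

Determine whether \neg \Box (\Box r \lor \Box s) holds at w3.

At w3: \Box (\Box r \lor \Box s) is false, so \neg \Box (\Box r \lor \Box s) is true.
  At w3: \Box (\Box r \lor \Box s) requires \Box r \lor \Box s at every successor {w1, w4, w6, w7}.
    \Box r \lor \Box s fails at w1, so \Box (\Box r \lor \Box s) is false at w3.
      At w1: \Box r is false, \Box s is false, so \Box r \lor \Box s is false.

Yes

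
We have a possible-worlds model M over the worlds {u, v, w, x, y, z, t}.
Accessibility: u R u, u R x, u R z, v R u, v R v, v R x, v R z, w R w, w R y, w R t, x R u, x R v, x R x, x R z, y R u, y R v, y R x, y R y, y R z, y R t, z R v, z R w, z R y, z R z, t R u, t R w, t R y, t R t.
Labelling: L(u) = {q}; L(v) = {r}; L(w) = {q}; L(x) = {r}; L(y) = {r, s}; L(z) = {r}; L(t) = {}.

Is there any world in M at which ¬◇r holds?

No

Let φ = ¬◇r. Evaluate φ at each world:
  u (successors {u, x, z}): φ is false.
  v (successors {u, v, x, z}): φ is false.
  w (successors {w, y, t}): φ is false.
  x (successors {u, v, x, z}): φ is false.
  y (successors {u, v, x, y, z, t}): φ is false.
  z (successors {v, w, y, z}): φ is false.
  t (successors {u, w, y, t}): φ is false.
For instance, at x:
  At x: ◇r is true, so ¬◇r is false.
    At x: ◇r requires r at some successor in {u, v, x, z}.
      r holds at v, so ◇r is true at x.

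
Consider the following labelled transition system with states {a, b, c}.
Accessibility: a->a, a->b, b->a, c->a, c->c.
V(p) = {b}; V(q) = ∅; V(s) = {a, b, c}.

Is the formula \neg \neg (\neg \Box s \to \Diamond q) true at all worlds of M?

Yes

Let φ = \neg \neg (\neg \Box s \to \Diamond q). Evaluate φ at each world:
  a (successors {a, b}): φ is true.
  b (successors {a}): φ is true.
  c (successors {a, c}): φ is true.
For instance, at a:
  At a: \neg (\neg \Box s \to \Diamond q) is false, so \neg \neg (\neg \Box s \to \Diamond q) is true.
    At a: \neg \Box s \to \Diamond q is true, so \neg (\neg \Box s \to \Diamond q) is false.
      At a: \neg \Box s is false, \Diamond q is false, so \neg \Box s \to \Diamond q is true.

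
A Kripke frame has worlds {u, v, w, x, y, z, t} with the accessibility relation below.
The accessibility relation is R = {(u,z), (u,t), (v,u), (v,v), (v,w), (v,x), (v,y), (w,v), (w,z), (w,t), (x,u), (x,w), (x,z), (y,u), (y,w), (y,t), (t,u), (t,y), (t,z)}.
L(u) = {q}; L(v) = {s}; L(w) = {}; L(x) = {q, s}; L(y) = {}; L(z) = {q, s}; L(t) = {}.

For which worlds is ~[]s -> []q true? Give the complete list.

z

Recall that []ψ holds at a world iff ψ holds at every accessible world, and <>ψ holds iff ψ holds at some accessible world.
Let φ = ~[]s -> []q. Evaluate φ at each world:
  u (successors {z, t}): φ is false.
  v (successors {u, v, w, x, y}): φ is false.
  w (successors {v, z, t}): φ is false.
  x (successors {u, w, z}): φ is false.
  y (successors {u, w, t}): φ is false.
  z (successors ∅): φ is true.
  t (successors {u, y, z}): φ is false.
For instance, at u:
  At u: ~[]s is true, []q is false, so ~[]s -> []q is false.
    At u: []s is false, so ~[]s is true.
      At u: []s requires s at every successor {z, t}.
        s fails at t, so []s is false at u.
    At u: []q requires q at every successor {z, t}.
      q fails at t, so []q is false at u.
Satisfying worlds: {z}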